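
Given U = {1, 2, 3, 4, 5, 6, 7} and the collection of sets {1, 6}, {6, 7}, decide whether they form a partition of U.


A partition requires: (1) non-empty parts, (2) pairwise disjoint, (3) union = U
Parts: {1, 6}, {6, 7}
Union of parts: {1, 6, 7}
U = {1, 2, 3, 4, 5, 6, 7}
All non-empty? True
Pairwise disjoint? False
Covers U? False

No, not a valid partition


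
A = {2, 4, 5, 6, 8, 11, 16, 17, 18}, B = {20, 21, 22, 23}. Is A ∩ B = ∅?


Disjoint means A ∩ B = ∅.
A ∩ B = ∅
A ∩ B = ∅, so A and B are disjoint.

Yes, A and B are disjoint


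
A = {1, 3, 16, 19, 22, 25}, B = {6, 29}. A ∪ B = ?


A ∪ B = all elements in A or B (or both)
A = {1, 3, 16, 19, 22, 25}
B = {6, 29}
A ∪ B = {1, 3, 6, 16, 19, 22, 25, 29}

A ∪ B = {1, 3, 6, 16, 19, 22, 25, 29}


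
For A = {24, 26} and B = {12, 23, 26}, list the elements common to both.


A ∩ B = elements in both A and B
A = {24, 26}
B = {12, 23, 26}
A ∩ B = {26}

A ∩ B = {26}


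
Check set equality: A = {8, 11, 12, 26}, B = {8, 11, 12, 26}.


Two sets are equal iff they have exactly the same elements.
A = {8, 11, 12, 26}
B = {8, 11, 12, 26}
Same elements → A = B

Yes, A = B


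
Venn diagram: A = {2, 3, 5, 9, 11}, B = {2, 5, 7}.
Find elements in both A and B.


A = {2, 3, 5, 9, 11}
B = {2, 5, 7}
Region: in both A and B
Elements: {2, 5}

Elements in both A and B: {2, 5}


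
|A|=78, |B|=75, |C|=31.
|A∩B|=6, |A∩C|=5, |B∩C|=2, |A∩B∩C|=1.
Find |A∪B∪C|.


|A∪B∪C| = |A|+|B|+|C| - |A∩B|-|A∩C|-|B∩C| + |A∩B∩C|
= 78+75+31 - 6-5-2 + 1
= 184 - 13 + 1
= 172

|A ∪ B ∪ C| = 172


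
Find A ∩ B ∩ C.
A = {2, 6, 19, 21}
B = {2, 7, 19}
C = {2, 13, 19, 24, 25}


A ∩ B = {2, 19}
(A ∩ B) ∩ C = {2, 19}

A ∩ B ∩ C = {2, 19}


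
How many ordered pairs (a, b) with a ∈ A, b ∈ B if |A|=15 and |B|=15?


|A × B| = |A| × |B|
= 15 × 15
= 225

|A × B| = 225


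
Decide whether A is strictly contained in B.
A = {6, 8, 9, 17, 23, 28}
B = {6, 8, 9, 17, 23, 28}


A ⊂ B requires: A ⊆ B AND A ≠ B.
A ⊆ B? Yes
A = B? Yes
A = B, so A is not a PROPER subset.

No, A is not a proper subset of B


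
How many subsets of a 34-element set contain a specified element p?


Subsets of A containing p correspond to subsets of A \ {p}, which has 33 elements.
Count = 2^(n-1) = 2^33
= 8589934592

Number of subsets containing p = 8589934592


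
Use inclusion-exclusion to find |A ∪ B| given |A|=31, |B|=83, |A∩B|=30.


|A ∪ B| = |A| + |B| - |A ∩ B|
= 31 + 83 - 30
= 84

|A ∪ B| = 84


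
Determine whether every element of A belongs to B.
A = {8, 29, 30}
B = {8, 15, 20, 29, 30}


A ⊆ B means every element of A is in B.
All elements of A are in B.
So A ⊆ B.

Yes, A ⊆ B


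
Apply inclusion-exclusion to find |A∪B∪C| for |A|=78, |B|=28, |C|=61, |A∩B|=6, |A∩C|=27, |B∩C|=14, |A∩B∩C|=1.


|A∪B∪C| = |A|+|B|+|C| - |A∩B|-|A∩C|-|B∩C| + |A∩B∩C|
= 78+28+61 - 6-27-14 + 1
= 167 - 47 + 1
= 121

|A ∪ B ∪ C| = 121


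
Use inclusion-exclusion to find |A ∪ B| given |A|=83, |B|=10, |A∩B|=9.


|A ∪ B| = |A| + |B| - |A ∩ B|
= 83 + 10 - 9
= 84

|A ∪ B| = 84


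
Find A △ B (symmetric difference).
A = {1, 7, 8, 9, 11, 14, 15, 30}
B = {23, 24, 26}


A △ B = (A \ B) ∪ (B \ A) = elements in exactly one of A or B
A \ B = {1, 7, 8, 9, 11, 14, 15, 30}
B \ A = {23, 24, 26}
A △ B = {1, 7, 8, 9, 11, 14, 15, 23, 24, 26, 30}

A △ B = {1, 7, 8, 9, 11, 14, 15, 23, 24, 26, 30}


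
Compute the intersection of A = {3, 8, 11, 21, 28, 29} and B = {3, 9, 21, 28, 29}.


A ∩ B = elements in both A and B
A = {3, 8, 11, 21, 28, 29}
B = {3, 9, 21, 28, 29}
A ∩ B = {3, 21, 28, 29}

A ∩ B = {3, 21, 28, 29}


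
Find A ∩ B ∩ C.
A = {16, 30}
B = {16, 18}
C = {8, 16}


A ∩ B = {16}
(A ∩ B) ∩ C = {16}

A ∩ B ∩ C = {16}


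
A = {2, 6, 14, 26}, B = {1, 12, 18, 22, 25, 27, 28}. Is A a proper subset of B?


A ⊂ B requires: A ⊆ B AND A ≠ B.
A ⊆ B? No
A ⊄ B, so A is not a proper subset.

No, A is not a proper subset of B


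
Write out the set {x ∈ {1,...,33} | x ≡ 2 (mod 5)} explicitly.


Checking each candidate:
Condition: x in {1,...,33} with x ≡ 2 (mod 5)
Result = {2, 7, 12, 17, 22, 27, 32}

{2, 7, 12, 17, 22, 27, 32}


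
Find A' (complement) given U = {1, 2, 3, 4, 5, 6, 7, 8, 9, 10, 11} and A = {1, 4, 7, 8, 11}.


Aᶜ = U \ A = elements in U but not in A
U = {1, 2, 3, 4, 5, 6, 7, 8, 9, 10, 11}
A = {1, 4, 7, 8, 11}
Aᶜ = {2, 3, 5, 6, 9, 10}

Aᶜ = {2, 3, 5, 6, 9, 10}


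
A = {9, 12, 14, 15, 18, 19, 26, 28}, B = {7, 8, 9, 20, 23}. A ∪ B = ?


A ∪ B = all elements in A or B (or both)
A = {9, 12, 14, 15, 18, 19, 26, 28}
B = {7, 8, 9, 20, 23}
A ∪ B = {7, 8, 9, 12, 14, 15, 18, 19, 20, 23, 26, 28}

A ∪ B = {7, 8, 9, 12, 14, 15, 18, 19, 20, 23, 26, 28}


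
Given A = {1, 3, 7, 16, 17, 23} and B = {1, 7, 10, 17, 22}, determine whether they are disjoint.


Disjoint means A ∩ B = ∅.
A ∩ B = {1, 7, 17}
A ∩ B ≠ ∅, so A and B are NOT disjoint.

No, A and B are not disjoint (A ∩ B = {1, 7, 17})


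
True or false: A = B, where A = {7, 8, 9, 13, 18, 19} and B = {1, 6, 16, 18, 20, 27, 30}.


Two sets are equal iff they have exactly the same elements.
A = {7, 8, 9, 13, 18, 19}
B = {1, 6, 16, 18, 20, 27, 30}
Differences: {1, 6, 7, 8, 9, 13, 16, 19, 20, 27, 30}
A ≠ B

No, A ≠ B


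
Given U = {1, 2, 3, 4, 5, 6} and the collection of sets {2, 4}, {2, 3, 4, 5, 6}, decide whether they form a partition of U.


A partition requires: (1) non-empty parts, (2) pairwise disjoint, (3) union = U
Parts: {2, 4}, {2, 3, 4, 5, 6}
Union of parts: {2, 3, 4, 5, 6}
U = {1, 2, 3, 4, 5, 6}
All non-empty? True
Pairwise disjoint? False
Covers U? False

No, not a valid partition


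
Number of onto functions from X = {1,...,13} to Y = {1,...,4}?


n = |X| = 13, k = |Y| = 4. Surjections via inclusion-exclusion:
S(n,k) = Σ(-1)^i × C(k,i) × (k-i)^n, i=0 to k
i=0: (-1)^0×C(4,0)×4^13 = 67108864
i=1: (-1)^1×C(4,1)×3^13 = -6377292
i=2: (-1)^2×C(4,2)×2^13 = 49152
i=3: (-1)^3×C(4,3)×1^13 = -4
i=4: (-1)^4×C(4,4)×0^13 = 0
Total = 60780720

Number of surjections = 60780720


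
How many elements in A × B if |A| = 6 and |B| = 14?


|A × B| = |A| × |B|
= 6 × 14
= 84

|A × B| = 84


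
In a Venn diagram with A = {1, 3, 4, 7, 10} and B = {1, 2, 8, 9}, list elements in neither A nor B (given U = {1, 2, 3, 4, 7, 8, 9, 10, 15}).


A = {1, 3, 4, 7, 10}
B = {1, 2, 8, 9}
Region: in neither A nor B (given U = {1, 2, 3, 4, 7, 8, 9, 10, 15})
Elements: {15}

Elements in neither A nor B (given U = {1, 2, 3, 4, 7, 8, 9, 10, 15}): {15}


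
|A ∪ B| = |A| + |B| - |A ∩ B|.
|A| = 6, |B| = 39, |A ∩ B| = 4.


|A ∪ B| = |A| + |B| - |A ∩ B|
= 6 + 39 - 4
= 41

|A ∪ B| = 41


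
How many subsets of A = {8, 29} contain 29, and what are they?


A subset of A contains 29 iff the remaining 1 elements form any subset of A \ {29}.
Count: 2^(n-1) = 2^1 = 2
Subsets containing 29: {29}, {8, 29}

Subsets containing 29 (2 total): {29}, {8, 29}


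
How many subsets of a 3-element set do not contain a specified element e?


Subsets of A avoiding e are subsets of A \ {e}, which has 2 elements.
Count = 2^(n-1) = 2^2
= 4

Number of subsets avoiding e = 4


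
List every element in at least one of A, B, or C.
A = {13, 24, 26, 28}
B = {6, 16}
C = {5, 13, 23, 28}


A ∪ B = {6, 13, 16, 24, 26, 28}
(A ∪ B) ∪ C = {5, 6, 13, 16, 23, 24, 26, 28}

A ∪ B ∪ C = {5, 6, 13, 16, 23, 24, 26, 28}


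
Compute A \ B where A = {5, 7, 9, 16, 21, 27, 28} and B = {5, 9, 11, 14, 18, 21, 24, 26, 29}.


A \ B = elements in A but not in B
A = {5, 7, 9, 16, 21, 27, 28}
B = {5, 9, 11, 14, 18, 21, 24, 26, 29}
Remove from A any elements in B
A \ B = {7, 16, 27, 28}

A \ B = {7, 16, 27, 28}


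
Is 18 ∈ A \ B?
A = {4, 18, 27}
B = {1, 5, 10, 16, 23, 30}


A = {4, 18, 27}, B = {1, 5, 10, 16, 23, 30}
A \ B = elements in A but not in B
A \ B = {4, 18, 27}
Checking if 18 ∈ A \ B
18 is in A \ B → True

18 ∈ A \ B


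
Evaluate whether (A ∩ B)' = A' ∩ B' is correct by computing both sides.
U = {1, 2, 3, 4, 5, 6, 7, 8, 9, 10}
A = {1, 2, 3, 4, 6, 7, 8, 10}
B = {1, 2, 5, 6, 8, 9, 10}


LHS: A ∩ B = {1, 2, 6, 8, 10}
(A ∩ B)' = U \ (A ∩ B) = {3, 4, 5, 7, 9}
A' = {5, 9}, B' = {3, 4, 7}
Claimed RHS: A' ∩ B' = ∅
Identity is INVALID: LHS = {3, 4, 5, 7, 9} but the RHS claimed here equals ∅. The correct form is (A ∩ B)' = A' ∪ B'.

Identity is invalid: (A ∩ B)' = {3, 4, 5, 7, 9} but A' ∩ B' = ∅. The correct De Morgan law is (A ∩ B)' = A' ∪ B'.


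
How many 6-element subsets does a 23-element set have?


C(n,k) = n! / (k!(n-k)!)
C(23,6) = 23! / (6!17!)
= 100947

C(23,6) = 100947


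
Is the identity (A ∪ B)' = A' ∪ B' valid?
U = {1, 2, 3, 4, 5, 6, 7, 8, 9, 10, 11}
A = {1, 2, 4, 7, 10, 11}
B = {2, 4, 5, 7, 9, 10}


LHS: A ∪ B = {1, 2, 4, 5, 7, 9, 10, 11}
(A ∪ B)' = U \ (A ∪ B) = {3, 6, 8}
A' = {3, 5, 6, 8, 9}, B' = {1, 3, 6, 8, 11}
Claimed RHS: A' ∪ B' = {1, 3, 5, 6, 8, 9, 11}
Identity is INVALID: LHS = {3, 6, 8} but the RHS claimed here equals {1, 3, 5, 6, 8, 9, 11}. The correct form is (A ∪ B)' = A' ∩ B'.

Identity is invalid: (A ∪ B)' = {3, 6, 8} but A' ∪ B' = {1, 3, 5, 6, 8, 9, 11}. The correct De Morgan law is (A ∪ B)' = A' ∩ B'.


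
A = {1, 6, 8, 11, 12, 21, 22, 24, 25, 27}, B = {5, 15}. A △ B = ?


A △ B = (A \ B) ∪ (B \ A) = elements in exactly one of A or B
A \ B = {1, 6, 8, 11, 12, 21, 22, 24, 25, 27}
B \ A = {5, 15}
A △ B = {1, 5, 6, 8, 11, 12, 15, 21, 22, 24, 25, 27}

A △ B = {1, 5, 6, 8, 11, 12, 15, 21, 22, 24, 25, 27}


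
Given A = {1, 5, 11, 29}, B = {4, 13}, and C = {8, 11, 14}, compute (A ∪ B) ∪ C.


A ∪ B = {1, 4, 5, 11, 13, 29}
(A ∪ B) ∪ C = {1, 4, 5, 8, 11, 13, 14, 29}

A ∪ B ∪ C = {1, 4, 5, 8, 11, 13, 14, 29}


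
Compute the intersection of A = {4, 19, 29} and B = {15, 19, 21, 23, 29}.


A ∩ B = elements in both A and B
A = {4, 19, 29}
B = {15, 19, 21, 23, 29}
A ∩ B = {19, 29}

A ∩ B = {19, 29}


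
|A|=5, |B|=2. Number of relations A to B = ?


A relation from A to B is any subset of A × B.
|A × B| = 5 × 2 = 10
# relations = 2^|A × B| = 2^10 = 1024

Number of relations = 1024


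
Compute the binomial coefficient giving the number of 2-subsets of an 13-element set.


C(n,k) = n! / (k!(n-k)!)
C(13,2) = 13! / (2!11!)
= 78

C(13,2) = 78


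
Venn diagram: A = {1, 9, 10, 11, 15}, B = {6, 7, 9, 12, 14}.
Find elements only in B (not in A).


A = {1, 9, 10, 11, 15}
B = {6, 7, 9, 12, 14}
Region: only in B (not in A)
Elements: {6, 7, 12, 14}

Elements only in B (not in A): {6, 7, 12, 14}


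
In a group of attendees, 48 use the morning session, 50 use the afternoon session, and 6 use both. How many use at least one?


|A ∪ B| = |A| + |B| - |A ∩ B|
= 48 + 50 - 6
= 92

|A ∪ B| = 92


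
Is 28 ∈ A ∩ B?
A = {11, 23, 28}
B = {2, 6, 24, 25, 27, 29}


A = {11, 23, 28}, B = {2, 6, 24, 25, 27, 29}
A ∩ B = elements in both A and B
A ∩ B = ∅
Checking if 28 ∈ A ∩ B
28 is not in A ∩ B → False

28 ∉ A ∩ B


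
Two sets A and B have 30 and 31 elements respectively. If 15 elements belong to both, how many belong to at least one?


|A ∪ B| = |A| + |B| - |A ∩ B|
= 30 + 31 - 15
= 46

|A ∪ B| = 46


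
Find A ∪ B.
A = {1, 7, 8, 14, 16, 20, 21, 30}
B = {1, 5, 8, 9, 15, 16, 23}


A ∪ B = all elements in A or B (or both)
A = {1, 7, 8, 14, 16, 20, 21, 30}
B = {1, 5, 8, 9, 15, 16, 23}
A ∪ B = {1, 5, 7, 8, 9, 14, 15, 16, 20, 21, 23, 30}

A ∪ B = {1, 5, 7, 8, 9, 14, 15, 16, 20, 21, 23, 30}


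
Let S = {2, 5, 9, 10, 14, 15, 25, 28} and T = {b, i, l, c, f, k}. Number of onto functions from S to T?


n = |S| = 8, k = |T| = 6. Surjections via inclusion-exclusion:
S(n,k) = Σ(-1)^i × C(k,i) × (k-i)^n, i=0 to k
i=0: (-1)^0×C(6,0)×6^8 = 1679616
i=1: (-1)^1×C(6,1)×5^8 = -2343750
i=2: (-1)^2×C(6,2)×4^8 = 983040
i=3: (-1)^3×C(6,3)×3^8 = -131220
i=4: (-1)^4×C(6,4)×2^8 = 3840
i=5: (-1)^5×C(6,5)×1^8 = -6
i=6: (-1)^6×C(6,6)×0^8 = 0
Total = 191520

Number of surjections = 191520


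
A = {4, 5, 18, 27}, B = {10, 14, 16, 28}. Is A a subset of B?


A ⊆ B means every element of A is in B.
Elements in A not in B: {4, 5, 18, 27}
So A ⊄ B.

No, A ⊄ B


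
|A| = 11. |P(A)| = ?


Number of subsets = 2^n
= 2^11
= 2048

|P(A)| = 2048


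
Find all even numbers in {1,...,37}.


Checking each candidate:
Condition: even numbers in {1,...,37}
Result = {2, 4, 6, 8, 10, 12, 14, 16, 18, 20, 22, 24, 26, 28, 30, 32, 34, 36}

{2, 4, 6, 8, 10, 12, 14, 16, 18, 20, 22, 24, 26, 28, 30, 32, 34, 36}


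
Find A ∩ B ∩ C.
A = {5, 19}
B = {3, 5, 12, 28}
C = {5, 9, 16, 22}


A ∩ B = {5}
(A ∩ B) ∩ C = {5}

A ∩ B ∩ C = {5}


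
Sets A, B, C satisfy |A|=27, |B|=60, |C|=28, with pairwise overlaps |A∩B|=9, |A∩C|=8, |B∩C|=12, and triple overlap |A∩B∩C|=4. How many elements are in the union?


|A∪B∪C| = |A|+|B|+|C| - |A∩B|-|A∩C|-|B∩C| + |A∩B∩C|
= 27+60+28 - 9-8-12 + 4
= 115 - 29 + 4
= 90

|A ∪ B ∪ C| = 90


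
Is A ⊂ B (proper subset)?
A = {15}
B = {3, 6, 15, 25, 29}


A ⊂ B requires: A ⊆ B AND A ≠ B.
A ⊆ B? Yes
A = B? No
A ⊂ B: Yes (A is a proper subset of B)

Yes, A ⊂ B


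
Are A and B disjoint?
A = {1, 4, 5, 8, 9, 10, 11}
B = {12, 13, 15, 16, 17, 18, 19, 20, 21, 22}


Disjoint means A ∩ B = ∅.
A ∩ B = ∅
A ∩ B = ∅, so A and B are disjoint.

Yes, A and B are disjoint


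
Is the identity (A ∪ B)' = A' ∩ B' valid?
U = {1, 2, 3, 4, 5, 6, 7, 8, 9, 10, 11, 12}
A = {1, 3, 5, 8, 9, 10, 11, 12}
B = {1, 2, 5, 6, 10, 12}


LHS: A ∪ B = {1, 2, 3, 5, 6, 8, 9, 10, 11, 12}
(A ∪ B)' = U \ (A ∪ B) = {4, 7}
A' = {2, 4, 6, 7}, B' = {3, 4, 7, 8, 9, 11}
Claimed RHS: A' ∩ B' = {4, 7}
Identity is VALID: LHS = RHS = {4, 7} ✓

Identity is valid. (A ∪ B)' = A' ∩ B' = {4, 7}


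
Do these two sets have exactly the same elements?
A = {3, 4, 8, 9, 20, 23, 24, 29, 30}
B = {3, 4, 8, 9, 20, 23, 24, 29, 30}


Two sets are equal iff they have exactly the same elements.
A = {3, 4, 8, 9, 20, 23, 24, 29, 30}
B = {3, 4, 8, 9, 20, 23, 24, 29, 30}
Same elements → A = B

Yes, A = B


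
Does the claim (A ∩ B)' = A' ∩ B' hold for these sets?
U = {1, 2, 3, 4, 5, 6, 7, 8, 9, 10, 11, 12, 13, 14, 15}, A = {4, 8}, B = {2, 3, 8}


LHS: A ∩ B = {8}
(A ∩ B)' = U \ (A ∩ B) = {1, 2, 3, 4, 5, 6, 7, 9, 10, 11, 12, 13, 14, 15}
A' = {1, 2, 3, 5, 6, 7, 9, 10, 11, 12, 13, 14, 15}, B' = {1, 4, 5, 6, 7, 9, 10, 11, 12, 13, 14, 15}
Claimed RHS: A' ∩ B' = {1, 5, 6, 7, 9, 10, 11, 12, 13, 14, 15}
Identity is INVALID: LHS = {1, 2, 3, 4, 5, 6, 7, 9, 10, 11, 12, 13, 14, 15} but the RHS claimed here equals {1, 5, 6, 7, 9, 10, 11, 12, 13, 14, 15}. The correct form is (A ∩ B)' = A' ∪ B'.

Identity is invalid: (A ∩ B)' = {1, 2, 3, 4, 5, 6, 7, 9, 10, 11, 12, 13, 14, 15} but A' ∩ B' = {1, 5, 6, 7, 9, 10, 11, 12, 13, 14, 15}. The correct De Morgan law is (A ∩ B)' = A' ∪ B'.


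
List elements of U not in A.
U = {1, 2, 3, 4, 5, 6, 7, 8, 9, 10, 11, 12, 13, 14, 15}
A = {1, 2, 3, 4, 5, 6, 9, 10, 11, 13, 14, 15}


Aᶜ = U \ A = elements in U but not in A
U = {1, 2, 3, 4, 5, 6, 7, 8, 9, 10, 11, 12, 13, 14, 15}
A = {1, 2, 3, 4, 5, 6, 9, 10, 11, 13, 14, 15}
Aᶜ = {7, 8, 12}

Aᶜ = {7, 8, 12}


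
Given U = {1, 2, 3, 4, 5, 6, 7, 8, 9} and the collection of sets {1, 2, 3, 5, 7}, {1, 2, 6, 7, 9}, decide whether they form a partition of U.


A partition requires: (1) non-empty parts, (2) pairwise disjoint, (3) union = U
Parts: {1, 2, 3, 5, 7}, {1, 2, 6, 7, 9}
Union of parts: {1, 2, 3, 5, 6, 7, 9}
U = {1, 2, 3, 4, 5, 6, 7, 8, 9}
All non-empty? True
Pairwise disjoint? False
Covers U? False

No, not a valid partition


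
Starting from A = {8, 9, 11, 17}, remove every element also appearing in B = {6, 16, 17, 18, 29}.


A \ B = elements in A but not in B
A = {8, 9, 11, 17}
B = {6, 16, 17, 18, 29}
Remove from A any elements in B
A \ B = {8, 9, 11}

A \ B = {8, 9, 11}


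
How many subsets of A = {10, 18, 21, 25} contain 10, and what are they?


A subset of A contains 10 iff the remaining 3 elements form any subset of A \ {10}.
Count: 2^(n-1) = 2^3 = 8
Subsets containing 10: {10}, {10, 18}, {10, 21}, {10, 25}, {10, 18, 21}, {10, 18, 25}, {10, 21, 25}, {10, 18, 21, 25}

Subsets containing 10 (8 total): {10}, {10, 18}, {10, 21}, {10, 25}, {10, 18, 21}, {10, 18, 25}, {10, 21, 25}, {10, 18, 21, 25}


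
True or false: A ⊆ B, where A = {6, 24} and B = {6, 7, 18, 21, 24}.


A ⊆ B means every element of A is in B.
All elements of A are in B.
So A ⊆ B.

Yes, A ⊆ B


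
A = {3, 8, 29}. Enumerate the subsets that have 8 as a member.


A subset of A contains 8 iff the remaining 2 elements form any subset of A \ {8}.
Count: 2^(n-1) = 2^2 = 4
Subsets containing 8: {8}, {3, 8}, {8, 29}, {3, 8, 29}

Subsets containing 8 (4 total): {8}, {3, 8}, {8, 29}, {3, 8, 29}


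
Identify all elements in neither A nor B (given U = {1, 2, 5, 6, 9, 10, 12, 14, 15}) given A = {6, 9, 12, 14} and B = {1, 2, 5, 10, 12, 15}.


A = {6, 9, 12, 14}
B = {1, 2, 5, 10, 12, 15}
Region: in neither A nor B (given U = {1, 2, 5, 6, 9, 10, 12, 14, 15})
Elements: ∅

Elements in neither A nor B (given U = {1, 2, 5, 6, 9, 10, 12, 14, 15}): ∅


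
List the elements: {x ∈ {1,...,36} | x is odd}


Checking each candidate:
Condition: odd numbers in {1,...,36}
Result = {1, 3, 5, 7, 9, 11, 13, 15, 17, 19, 21, 23, 25, 27, 29, 31, 33, 35}

{1, 3, 5, 7, 9, 11, 13, 15, 17, 19, 21, 23, 25, 27, 29, 31, 33, 35}


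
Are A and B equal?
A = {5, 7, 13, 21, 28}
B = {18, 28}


Two sets are equal iff they have exactly the same elements.
A = {5, 7, 13, 21, 28}
B = {18, 28}
Differences: {5, 7, 13, 18, 21}
A ≠ B

No, A ≠ B


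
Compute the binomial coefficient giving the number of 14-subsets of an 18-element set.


C(n,k) = n! / (k!(n-k)!)
C(18,14) = 18! / (14!4!)
= 3060

C(18,14) = 3060


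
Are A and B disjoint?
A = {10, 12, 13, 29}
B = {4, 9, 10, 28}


Disjoint means A ∩ B = ∅.
A ∩ B = {10}
A ∩ B ≠ ∅, so A and B are NOT disjoint.

No, A and B are not disjoint (A ∩ B = {10})


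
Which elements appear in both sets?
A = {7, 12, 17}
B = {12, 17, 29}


A ∩ B = elements in both A and B
A = {7, 12, 17}
B = {12, 17, 29}
A ∩ B = {12, 17}

A ∩ B = {12, 17}


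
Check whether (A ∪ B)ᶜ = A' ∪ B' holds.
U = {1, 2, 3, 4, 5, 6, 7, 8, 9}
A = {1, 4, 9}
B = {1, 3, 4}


LHS: A ∪ B = {1, 3, 4, 9}
(A ∪ B)' = U \ (A ∪ B) = {2, 5, 6, 7, 8}
A' = {2, 3, 5, 6, 7, 8}, B' = {2, 5, 6, 7, 8, 9}
Claimed RHS: A' ∪ B' = {2, 3, 5, 6, 7, 8, 9}
Identity is INVALID: LHS = {2, 5, 6, 7, 8} but the RHS claimed here equals {2, 3, 5, 6, 7, 8, 9}. The correct form is (A ∪ B)' = A' ∩ B'.

Identity is invalid: (A ∪ B)' = {2, 5, 6, 7, 8} but A' ∪ B' = {2, 3, 5, 6, 7, 8, 9}. The correct De Morgan law is (A ∪ B)' = A' ∩ B'.


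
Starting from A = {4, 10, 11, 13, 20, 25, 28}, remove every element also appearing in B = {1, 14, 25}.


A \ B = elements in A but not in B
A = {4, 10, 11, 13, 20, 25, 28}
B = {1, 14, 25}
Remove from A any elements in B
A \ B = {4, 10, 11, 13, 20, 28}

A \ B = {4, 10, 11, 13, 20, 28}


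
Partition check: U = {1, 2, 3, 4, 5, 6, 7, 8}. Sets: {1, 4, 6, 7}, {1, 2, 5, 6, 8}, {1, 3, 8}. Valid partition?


A partition requires: (1) non-empty parts, (2) pairwise disjoint, (3) union = U
Parts: {1, 4, 6, 7}, {1, 2, 5, 6, 8}, {1, 3, 8}
Union of parts: {1, 2, 3, 4, 5, 6, 7, 8}
U = {1, 2, 3, 4, 5, 6, 7, 8}
All non-empty? True
Pairwise disjoint? False
Covers U? True

No, not a valid partition


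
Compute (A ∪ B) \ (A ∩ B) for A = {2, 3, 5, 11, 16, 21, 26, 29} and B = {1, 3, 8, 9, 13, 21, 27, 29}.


A △ B = (A \ B) ∪ (B \ A) = elements in exactly one of A or B
A \ B = {2, 5, 11, 16, 26}
B \ A = {1, 8, 9, 13, 27}
A △ B = {1, 2, 5, 8, 9, 11, 13, 16, 26, 27}

A △ B = {1, 2, 5, 8, 9, 11, 13, 16, 26, 27}


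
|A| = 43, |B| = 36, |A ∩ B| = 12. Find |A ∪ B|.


|A ∪ B| = |A| + |B| - |A ∩ B|
= 43 + 36 - 12
= 67

|A ∪ B| = 67


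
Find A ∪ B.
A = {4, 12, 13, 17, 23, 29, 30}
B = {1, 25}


A ∪ B = all elements in A or B (or both)
A = {4, 12, 13, 17, 23, 29, 30}
B = {1, 25}
A ∪ B = {1, 4, 12, 13, 17, 23, 25, 29, 30}

A ∪ B = {1, 4, 12, 13, 17, 23, 25, 29, 30}


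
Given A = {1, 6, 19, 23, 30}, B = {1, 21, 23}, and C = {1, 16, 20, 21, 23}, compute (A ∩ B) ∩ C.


A ∩ B = {1, 23}
(A ∩ B) ∩ C = {1, 23}

A ∩ B ∩ C = {1, 23}


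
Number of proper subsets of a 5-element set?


Total subsets = 2^n = 2^5 = 32
Proper subsets exclude the set itself: 2^n - 1
= 32 - 1
= 31

Number of proper subsets = 31


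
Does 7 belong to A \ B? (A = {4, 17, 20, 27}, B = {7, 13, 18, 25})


A = {4, 17, 20, 27}, B = {7, 13, 18, 25}
A \ B = elements in A but not in B
A \ B = {4, 17, 20, 27}
Checking if 7 ∈ A \ B
7 is not in A \ B → False

7 ∉ A \ B


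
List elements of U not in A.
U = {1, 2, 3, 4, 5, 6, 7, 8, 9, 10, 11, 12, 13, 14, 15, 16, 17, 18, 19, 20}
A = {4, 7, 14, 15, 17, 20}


Aᶜ = U \ A = elements in U but not in A
U = {1, 2, 3, 4, 5, 6, 7, 8, 9, 10, 11, 12, 13, 14, 15, 16, 17, 18, 19, 20}
A = {4, 7, 14, 15, 17, 20}
Aᶜ = {1, 2, 3, 5, 6, 8, 9, 10, 11, 12, 13, 16, 18, 19}

Aᶜ = {1, 2, 3, 5, 6, 8, 9, 10, 11, 12, 13, 16, 18, 19}


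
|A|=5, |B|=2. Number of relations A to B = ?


A relation from A to B is any subset of A × B.
|A × B| = 5 × 2 = 10
# relations = 2^|A × B| = 2^10 = 1024

Number of relations = 1024


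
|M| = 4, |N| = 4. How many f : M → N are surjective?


n = |M| = 4, k = |N| = 4. Surjections via inclusion-exclusion:
S(n,k) = Σ(-1)^i × C(k,i) × (k-i)^n, i=0 to k
i=0: (-1)^0×C(4,0)×4^4 = 256
i=1: (-1)^1×C(4,1)×3^4 = -324
i=2: (-1)^2×C(4,2)×2^4 = 96
i=3: (-1)^3×C(4,3)×1^4 = -4
i=4: (-1)^4×C(4,4)×0^4 = 0
Total = 24

Number of surjections = 24


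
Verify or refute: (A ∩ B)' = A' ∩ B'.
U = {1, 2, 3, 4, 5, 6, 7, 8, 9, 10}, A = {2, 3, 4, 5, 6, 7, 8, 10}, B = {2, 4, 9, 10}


LHS: A ∩ B = {2, 4, 10}
(A ∩ B)' = U \ (A ∩ B) = {1, 3, 5, 6, 7, 8, 9}
A' = {1, 9}, B' = {1, 3, 5, 6, 7, 8}
Claimed RHS: A' ∩ B' = {1}
Identity is INVALID: LHS = {1, 3, 5, 6, 7, 8, 9} but the RHS claimed here equals {1}. The correct form is (A ∩ B)' = A' ∪ B'.

Identity is invalid: (A ∩ B)' = {1, 3, 5, 6, 7, 8, 9} but A' ∩ B' = {1}. The correct De Morgan law is (A ∩ B)' = A' ∪ B'.


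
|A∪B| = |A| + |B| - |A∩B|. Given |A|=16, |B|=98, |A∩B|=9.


|A ∪ B| = |A| + |B| - |A ∩ B|
= 16 + 98 - 9
= 105

|A ∪ B| = 105


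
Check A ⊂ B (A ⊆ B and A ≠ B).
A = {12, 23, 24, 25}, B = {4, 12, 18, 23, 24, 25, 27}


A ⊂ B requires: A ⊆ B AND A ≠ B.
A ⊆ B? Yes
A = B? No
A ⊂ B: Yes (A is a proper subset of B)

Yes, A ⊂ B


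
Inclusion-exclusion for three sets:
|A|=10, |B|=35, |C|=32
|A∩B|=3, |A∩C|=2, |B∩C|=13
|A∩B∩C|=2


|A∪B∪C| = |A|+|B|+|C| - |A∩B|-|A∩C|-|B∩C| + |A∩B∩C|
= 10+35+32 - 3-2-13 + 2
= 77 - 18 + 2
= 61

|A ∪ B ∪ C| = 61


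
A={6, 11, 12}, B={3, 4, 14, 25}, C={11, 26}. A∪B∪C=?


A ∪ B = {3, 4, 6, 11, 12, 14, 25}
(A ∪ B) ∪ C = {3, 4, 6, 11, 12, 14, 25, 26}

A ∪ B ∪ C = {3, 4, 6, 11, 12, 14, 25, 26}


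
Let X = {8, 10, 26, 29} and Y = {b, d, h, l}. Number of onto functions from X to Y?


n = |X| = 4, k = |Y| = 4. Surjections via inclusion-exclusion:
S(n,k) = Σ(-1)^i × C(k,i) × (k-i)^n, i=0 to k
i=0: (-1)^0×C(4,0)×4^4 = 256
i=1: (-1)^1×C(4,1)×3^4 = -324
i=2: (-1)^2×C(4,2)×2^4 = 96
i=3: (-1)^3×C(4,3)×1^4 = -4
i=4: (-1)^4×C(4,4)×0^4 = 0
Total = 24

Number of surjections = 24


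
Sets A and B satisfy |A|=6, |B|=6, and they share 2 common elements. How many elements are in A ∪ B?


|A ∪ B| = |A| + |B| - |A ∩ B|
= 6 + 6 - 2
= 10

|A ∪ B| = 10


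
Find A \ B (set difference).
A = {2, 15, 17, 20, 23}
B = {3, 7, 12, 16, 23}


A \ B = elements in A but not in B
A = {2, 15, 17, 20, 23}
B = {3, 7, 12, 16, 23}
Remove from A any elements in B
A \ B = {2, 15, 17, 20}

A \ B = {2, 15, 17, 20}


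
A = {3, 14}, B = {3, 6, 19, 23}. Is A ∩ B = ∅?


Disjoint means A ∩ B = ∅.
A ∩ B = {3}
A ∩ B ≠ ∅, so A and B are NOT disjoint.

No, A and B are not disjoint (A ∩ B = {3})


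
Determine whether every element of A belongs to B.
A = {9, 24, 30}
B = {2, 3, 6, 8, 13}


A ⊆ B means every element of A is in B.
Elements in A not in B: {9, 24, 30}
So A ⊄ B.

No, A ⊄ B


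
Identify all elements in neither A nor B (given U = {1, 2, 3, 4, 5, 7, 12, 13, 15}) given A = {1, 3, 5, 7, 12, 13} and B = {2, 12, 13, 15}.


A = {1, 3, 5, 7, 12, 13}
B = {2, 12, 13, 15}
Region: in neither A nor B (given U = {1, 2, 3, 4, 5, 7, 12, 13, 15})
Elements: {4}

Elements in neither A nor B (given U = {1, 2, 3, 4, 5, 7, 12, 13, 15}): {4}


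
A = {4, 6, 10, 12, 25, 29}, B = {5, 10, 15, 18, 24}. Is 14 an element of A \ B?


A = {4, 6, 10, 12, 25, 29}, B = {5, 10, 15, 18, 24}
A \ B = elements in A but not in B
A \ B = {4, 6, 12, 25, 29}
Checking if 14 ∈ A \ B
14 is not in A \ B → False

14 ∉ A \ B


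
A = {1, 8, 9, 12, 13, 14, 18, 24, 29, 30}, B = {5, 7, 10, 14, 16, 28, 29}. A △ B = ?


A △ B = (A \ B) ∪ (B \ A) = elements in exactly one of A or B
A \ B = {1, 8, 9, 12, 13, 18, 24, 30}
B \ A = {5, 7, 10, 16, 28}
A △ B = {1, 5, 7, 8, 9, 10, 12, 13, 16, 18, 24, 28, 30}

A △ B = {1, 5, 7, 8, 9, 10, 12, 13, 16, 18, 24, 28, 30}


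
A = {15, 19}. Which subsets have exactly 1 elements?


|A| = 2, so A has C(2,1) = 2 subsets of size 1.
Enumerate by choosing 1 elements from A at a time:
{15}, {19}

1-element subsets (2 total): {15}, {19}


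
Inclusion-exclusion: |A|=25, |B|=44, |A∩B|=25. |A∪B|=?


|A ∪ B| = |A| + |B| - |A ∩ B|
= 25 + 44 - 25
= 44

|A ∪ B| = 44


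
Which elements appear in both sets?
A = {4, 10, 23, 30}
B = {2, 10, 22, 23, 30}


A ∩ B = elements in both A and B
A = {4, 10, 23, 30}
B = {2, 10, 22, 23, 30}
A ∩ B = {10, 23, 30}

A ∩ B = {10, 23, 30}


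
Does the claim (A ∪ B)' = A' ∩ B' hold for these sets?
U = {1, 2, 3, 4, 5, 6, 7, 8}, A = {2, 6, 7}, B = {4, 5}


LHS: A ∪ B = {2, 4, 5, 6, 7}
(A ∪ B)' = U \ (A ∪ B) = {1, 3, 8}
A' = {1, 3, 4, 5, 8}, B' = {1, 2, 3, 6, 7, 8}
Claimed RHS: A' ∩ B' = {1, 3, 8}
Identity is VALID: LHS = RHS = {1, 3, 8} ✓

Identity is valid. (A ∪ B)' = A' ∩ B' = {1, 3, 8}


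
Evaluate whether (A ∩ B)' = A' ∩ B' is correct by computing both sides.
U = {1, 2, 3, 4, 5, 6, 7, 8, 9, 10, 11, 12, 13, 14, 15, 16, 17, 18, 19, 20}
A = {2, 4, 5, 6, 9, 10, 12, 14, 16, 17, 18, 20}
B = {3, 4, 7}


LHS: A ∩ B = {4}
(A ∩ B)' = U \ (A ∩ B) = {1, 2, 3, 5, 6, 7, 8, 9, 10, 11, 12, 13, 14, 15, 16, 17, 18, 19, 20}
A' = {1, 3, 7, 8, 11, 13, 15, 19}, B' = {1, 2, 5, 6, 8, 9, 10, 11, 12, 13, 14, 15, 16, 17, 18, 19, 20}
Claimed RHS: A' ∩ B' = {1, 8, 11, 13, 15, 19}
Identity is INVALID: LHS = {1, 2, 3, 5, 6, 7, 8, 9, 10, 11, 12, 13, 14, 15, 16, 17, 18, 19, 20} but the RHS claimed here equals {1, 8, 11, 13, 15, 19}. The correct form is (A ∩ B)' = A' ∪ B'.

Identity is invalid: (A ∩ B)' = {1, 2, 3, 5, 6, 7, 8, 9, 10, 11, 12, 13, 14, 15, 16, 17, 18, 19, 20} but A' ∩ B' = {1, 8, 11, 13, 15, 19}. The correct De Morgan law is (A ∩ B)' = A' ∪ B'.


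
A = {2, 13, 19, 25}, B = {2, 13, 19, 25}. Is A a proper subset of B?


A ⊂ B requires: A ⊆ B AND A ≠ B.
A ⊆ B? Yes
A = B? Yes
A = B, so A is not a PROPER subset.

No, A is not a proper subset of B


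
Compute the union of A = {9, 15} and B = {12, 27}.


A ∪ B = all elements in A or B (or both)
A = {9, 15}
B = {12, 27}
A ∪ B = {9, 12, 15, 27}

A ∪ B = {9, 12, 15, 27}


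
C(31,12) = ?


C(n,k) = n! / (k!(n-k)!)
C(31,12) = 31! / (12!19!)
= 141120525

C(31,12) = 141120525


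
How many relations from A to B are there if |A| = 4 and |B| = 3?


A relation from A to B is any subset of A × B.
|A × B| = 4 × 3 = 12
# relations = 2^|A × B| = 2^12 = 4096

Number of relations = 4096


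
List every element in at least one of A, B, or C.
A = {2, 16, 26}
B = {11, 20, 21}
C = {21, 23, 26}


A ∪ B = {2, 11, 16, 20, 21, 26}
(A ∪ B) ∪ C = {2, 11, 16, 20, 21, 23, 26}

A ∪ B ∪ C = {2, 11, 16, 20, 21, 23, 26}


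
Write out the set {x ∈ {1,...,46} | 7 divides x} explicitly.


Checking each candidate:
Condition: multiples of 7 in {1,...,46}
Result = {7, 14, 21, 28, 35, 42}

{7, 14, 21, 28, 35, 42}


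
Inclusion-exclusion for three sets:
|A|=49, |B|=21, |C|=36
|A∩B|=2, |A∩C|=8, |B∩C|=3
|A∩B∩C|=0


|A∪B∪C| = |A|+|B|+|C| - |A∩B|-|A∩C|-|B∩C| + |A∩B∩C|
= 49+21+36 - 2-8-3 + 0
= 106 - 13 + 0
= 93

|A ∪ B ∪ C| = 93


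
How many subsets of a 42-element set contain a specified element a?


Subsets of A containing a correspond to subsets of A \ {a}, which has 41 elements.
Count = 2^(n-1) = 2^41
= 2199023255552

Number of subsets containing a = 2199023255552


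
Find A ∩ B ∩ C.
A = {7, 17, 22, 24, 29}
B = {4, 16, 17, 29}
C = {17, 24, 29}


A ∩ B = {17, 29}
(A ∩ B) ∩ C = {17, 29}

A ∩ B ∩ C = {17, 29}


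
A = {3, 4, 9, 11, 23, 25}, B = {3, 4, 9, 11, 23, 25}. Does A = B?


Two sets are equal iff they have exactly the same elements.
A = {3, 4, 9, 11, 23, 25}
B = {3, 4, 9, 11, 23, 25}
Same elements → A = B

Yes, A = B


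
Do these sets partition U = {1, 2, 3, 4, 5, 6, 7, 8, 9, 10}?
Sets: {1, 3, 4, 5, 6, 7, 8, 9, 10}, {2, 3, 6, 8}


A partition requires: (1) non-empty parts, (2) pairwise disjoint, (3) union = U
Parts: {1, 3, 4, 5, 6, 7, 8, 9, 10}, {2, 3, 6, 8}
Union of parts: {1, 2, 3, 4, 5, 6, 7, 8, 9, 10}
U = {1, 2, 3, 4, 5, 6, 7, 8, 9, 10}
All non-empty? True
Pairwise disjoint? False
Covers U? True

No, not a valid partition


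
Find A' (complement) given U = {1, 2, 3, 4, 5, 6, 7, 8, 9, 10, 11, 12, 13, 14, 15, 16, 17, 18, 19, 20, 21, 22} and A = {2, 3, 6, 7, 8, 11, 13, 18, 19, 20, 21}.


Aᶜ = U \ A = elements in U but not in A
U = {1, 2, 3, 4, 5, 6, 7, 8, 9, 10, 11, 12, 13, 14, 15, 16, 17, 18, 19, 20, 21, 22}
A = {2, 3, 6, 7, 8, 11, 13, 18, 19, 20, 21}
Aᶜ = {1, 4, 5, 9, 10, 12, 14, 15, 16, 17, 22}

Aᶜ = {1, 4, 5, 9, 10, 12, 14, 15, 16, 17, 22}


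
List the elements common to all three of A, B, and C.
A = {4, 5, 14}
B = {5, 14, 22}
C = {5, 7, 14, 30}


A ∩ B = {5, 14}
(A ∩ B) ∩ C = {5, 14}

A ∩ B ∩ C = {5, 14}


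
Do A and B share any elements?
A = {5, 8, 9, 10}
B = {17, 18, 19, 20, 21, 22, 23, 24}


Disjoint means A ∩ B = ∅.
A ∩ B = ∅
A ∩ B = ∅, so A and B are disjoint.

No — A and B share no elements (A ∩ B = ∅), so they are disjoint


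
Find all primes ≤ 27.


Checking each candidate:
Condition: primes ≤ 27
Result = {2, 3, 5, 7, 11, 13, 17, 19, 23}

{2, 3, 5, 7, 11, 13, 17, 19, 23}


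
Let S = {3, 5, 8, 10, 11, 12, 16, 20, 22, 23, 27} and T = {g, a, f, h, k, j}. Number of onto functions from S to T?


n = |S| = 11, k = |T| = 6. Surjections via inclusion-exclusion:
S(n,k) = Σ(-1)^i × C(k,i) × (k-i)^n, i=0 to k
i=0: (-1)^0×C(6,0)×6^11 = 362797056
i=1: (-1)^1×C(6,1)×5^11 = -292968750
i=2: (-1)^2×C(6,2)×4^11 = 62914560
i=3: (-1)^3×C(6,3)×3^11 = -3542940
i=4: (-1)^4×C(6,4)×2^11 = 30720
i=5: (-1)^5×C(6,5)×1^11 = -6
i=6: (-1)^6×C(6,6)×0^11 = 0
Total = 129230640

Number of surjections = 129230640


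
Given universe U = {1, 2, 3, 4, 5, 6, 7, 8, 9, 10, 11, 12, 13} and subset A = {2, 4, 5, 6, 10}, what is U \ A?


Aᶜ = U \ A = elements in U but not in A
U = {1, 2, 3, 4, 5, 6, 7, 8, 9, 10, 11, 12, 13}
A = {2, 4, 5, 6, 10}
Aᶜ = {1, 3, 7, 8, 9, 11, 12, 13}

Aᶜ = {1, 3, 7, 8, 9, 11, 12, 13}


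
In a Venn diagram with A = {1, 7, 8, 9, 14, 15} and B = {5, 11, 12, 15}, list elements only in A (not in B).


A = {1, 7, 8, 9, 14, 15}
B = {5, 11, 12, 15}
Region: only in A (not in B)
Elements: {1, 7, 8, 9, 14}

Elements only in A (not in B): {1, 7, 8, 9, 14}


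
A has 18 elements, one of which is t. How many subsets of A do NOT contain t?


Subsets of A avoiding t are subsets of A \ {t}, which has 17 elements.
Count = 2^(n-1) = 2^17
= 131072

Number of subsets avoiding t = 131072


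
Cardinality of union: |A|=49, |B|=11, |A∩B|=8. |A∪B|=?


|A ∪ B| = |A| + |B| - |A ∩ B|
= 49 + 11 - 8
= 52

|A ∪ B| = 52


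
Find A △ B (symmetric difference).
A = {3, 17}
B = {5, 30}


A △ B = (A \ B) ∪ (B \ A) = elements in exactly one of A or B
A \ B = {3, 17}
B \ A = {5, 30}
A △ B = {3, 5, 17, 30}

A △ B = {3, 5, 17, 30}


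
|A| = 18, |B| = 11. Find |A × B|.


|A × B| = |A| × |B|
= 18 × 11
= 198

|A × B| = 198


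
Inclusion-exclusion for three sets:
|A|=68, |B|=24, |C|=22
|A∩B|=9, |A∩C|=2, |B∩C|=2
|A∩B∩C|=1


|A∪B∪C| = |A|+|B|+|C| - |A∩B|-|A∩C|-|B∩C| + |A∩B∩C|
= 68+24+22 - 9-2-2 + 1
= 114 - 13 + 1
= 102

|A ∪ B ∪ C| = 102


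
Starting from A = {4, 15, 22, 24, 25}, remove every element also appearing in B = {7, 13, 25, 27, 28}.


A \ B = elements in A but not in B
A = {4, 15, 22, 24, 25}
B = {7, 13, 25, 27, 28}
Remove from A any elements in B
A \ B = {4, 15, 22, 24}

A \ B = {4, 15, 22, 24}


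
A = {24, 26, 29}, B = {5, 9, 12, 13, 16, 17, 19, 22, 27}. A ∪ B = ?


A ∪ B = all elements in A or B (or both)
A = {24, 26, 29}
B = {5, 9, 12, 13, 16, 17, 19, 22, 27}
A ∪ B = {5, 9, 12, 13, 16, 17, 19, 22, 24, 26, 27, 29}

A ∪ B = {5, 9, 12, 13, 16, 17, 19, 22, 24, 26, 27, 29}


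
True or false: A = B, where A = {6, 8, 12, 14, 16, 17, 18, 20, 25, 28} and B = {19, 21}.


Two sets are equal iff they have exactly the same elements.
A = {6, 8, 12, 14, 16, 17, 18, 20, 25, 28}
B = {19, 21}
Differences: {6, 8, 12, 14, 16, 17, 18, 19, 20, 21, 25, 28}
A ≠ B

No, A ≠ B


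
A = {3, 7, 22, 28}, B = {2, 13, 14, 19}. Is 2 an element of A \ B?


A = {3, 7, 22, 28}, B = {2, 13, 14, 19}
A \ B = elements in A but not in B
A \ B = {3, 7, 22, 28}
Checking if 2 ∈ A \ B
2 is not in A \ B → False

2 ∉ A \ B


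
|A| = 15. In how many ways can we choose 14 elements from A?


C(n,k) = n! / (k!(n-k)!)
C(15,14) = 15! / (14!1!)
= 15

C(15,14) = 15


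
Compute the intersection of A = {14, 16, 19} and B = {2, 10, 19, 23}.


A ∩ B = elements in both A and B
A = {14, 16, 19}
B = {2, 10, 19, 23}
A ∩ B = {19}

A ∩ B = {19}


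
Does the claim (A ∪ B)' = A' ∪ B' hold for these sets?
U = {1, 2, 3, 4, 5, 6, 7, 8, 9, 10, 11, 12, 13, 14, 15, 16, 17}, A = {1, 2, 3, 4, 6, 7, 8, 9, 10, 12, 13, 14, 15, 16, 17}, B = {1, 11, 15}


LHS: A ∪ B = {1, 2, 3, 4, 6, 7, 8, 9, 10, 11, 12, 13, 14, 15, 16, 17}
(A ∪ B)' = U \ (A ∪ B) = {5}
A' = {5, 11}, B' = {2, 3, 4, 5, 6, 7, 8, 9, 10, 12, 13, 14, 16, 17}
Claimed RHS: A' ∪ B' = {2, 3, 4, 5, 6, 7, 8, 9, 10, 11, 12, 13, 14, 16, 17}
Identity is INVALID: LHS = {5} but the RHS claimed here equals {2, 3, 4, 5, 6, 7, 8, 9, 10, 11, 12, 13, 14, 16, 17}. The correct form is (A ∪ B)' = A' ∩ B'.

Identity is invalid: (A ∪ B)' = {5} but A' ∪ B' = {2, 3, 4, 5, 6, 7, 8, 9, 10, 11, 12, 13, 14, 16, 17}. The correct De Morgan law is (A ∪ B)' = A' ∩ B'.


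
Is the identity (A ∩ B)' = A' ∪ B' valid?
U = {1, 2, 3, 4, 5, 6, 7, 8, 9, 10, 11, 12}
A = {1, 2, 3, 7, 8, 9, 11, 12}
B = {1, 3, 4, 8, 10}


LHS: A ∩ B = {1, 3, 8}
(A ∩ B)' = U \ (A ∩ B) = {2, 4, 5, 6, 7, 9, 10, 11, 12}
A' = {4, 5, 6, 10}, B' = {2, 5, 6, 7, 9, 11, 12}
Claimed RHS: A' ∪ B' = {2, 4, 5, 6, 7, 9, 10, 11, 12}
Identity is VALID: LHS = RHS = {2, 4, 5, 6, 7, 9, 10, 11, 12} ✓

Identity is valid. (A ∩ B)' = A' ∪ B' = {2, 4, 5, 6, 7, 9, 10, 11, 12}


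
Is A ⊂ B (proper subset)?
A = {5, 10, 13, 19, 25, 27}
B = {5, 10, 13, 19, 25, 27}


A ⊂ B requires: A ⊆ B AND A ≠ B.
A ⊆ B? Yes
A = B? Yes
A = B, so A is not a PROPER subset.

No, A is not a proper subset of B


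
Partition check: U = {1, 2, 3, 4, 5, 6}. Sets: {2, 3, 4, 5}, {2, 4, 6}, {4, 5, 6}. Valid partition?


A partition requires: (1) non-empty parts, (2) pairwise disjoint, (3) union = U
Parts: {2, 3, 4, 5}, {2, 4, 6}, {4, 5, 6}
Union of parts: {2, 3, 4, 5, 6}
U = {1, 2, 3, 4, 5, 6}
All non-empty? True
Pairwise disjoint? False
Covers U? False

No, not a valid partition


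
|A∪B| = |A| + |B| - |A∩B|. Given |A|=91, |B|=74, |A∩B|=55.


|A ∪ B| = |A| + |B| - |A ∩ B|
= 91 + 74 - 55
= 110

|A ∪ B| = 110


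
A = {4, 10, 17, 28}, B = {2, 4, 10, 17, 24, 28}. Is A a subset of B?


A ⊆ B means every element of A is in B.
All elements of A are in B.
So A ⊆ B.

Yes, A ⊆ B


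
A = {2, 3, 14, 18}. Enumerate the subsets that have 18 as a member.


A subset of A contains 18 iff the remaining 3 elements form any subset of A \ {18}.
Count: 2^(n-1) = 2^3 = 8
Subsets containing 18: {18}, {2, 18}, {3, 18}, {14, 18}, {2, 3, 18}, {2, 14, 18}, {3, 14, 18}, {2, 3, 14, 18}

Subsets containing 18 (8 total): {18}, {2, 18}, {3, 18}, {14, 18}, {2, 3, 18}, {2, 14, 18}, {3, 14, 18}, {2, 3, 14, 18}


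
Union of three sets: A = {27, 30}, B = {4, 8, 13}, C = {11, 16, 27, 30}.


A ∪ B = {4, 8, 13, 27, 30}
(A ∪ B) ∪ C = {4, 8, 11, 13, 16, 27, 30}

A ∪ B ∪ C = {4, 8, 11, 13, 16, 27, 30}


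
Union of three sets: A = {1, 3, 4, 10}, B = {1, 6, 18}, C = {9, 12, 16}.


A ∪ B = {1, 3, 4, 6, 10, 18}
(A ∪ B) ∪ C = {1, 3, 4, 6, 9, 10, 12, 16, 18}

A ∪ B ∪ C = {1, 3, 4, 6, 9, 10, 12, 16, 18}


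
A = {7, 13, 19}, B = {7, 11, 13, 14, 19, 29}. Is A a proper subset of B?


A ⊂ B requires: A ⊆ B AND A ≠ B.
A ⊆ B? Yes
A = B? No
A ⊂ B: Yes (A is a proper subset of B)

Yes, A ⊂ B


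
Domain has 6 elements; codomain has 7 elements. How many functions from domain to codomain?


Each of |A| = 6 inputs maps to any of |B| = 7 outputs.
# functions = |B|^|A| = 7^6
= 117649

Number of functions = 117649


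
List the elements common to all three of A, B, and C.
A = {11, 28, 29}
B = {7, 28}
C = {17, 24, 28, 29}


A ∩ B = {28}
(A ∩ B) ∩ C = {28}

A ∩ B ∩ C = {28}


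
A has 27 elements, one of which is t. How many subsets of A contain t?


Subsets of A containing t correspond to subsets of A \ {t}, which has 26 elements.
Count = 2^(n-1) = 2^26
= 67108864

Number of subsets containing t = 67108864


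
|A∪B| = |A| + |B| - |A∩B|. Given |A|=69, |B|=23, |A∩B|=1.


|A ∪ B| = |A| + |B| - |A ∩ B|
= 69 + 23 - 1
= 91

|A ∪ B| = 91


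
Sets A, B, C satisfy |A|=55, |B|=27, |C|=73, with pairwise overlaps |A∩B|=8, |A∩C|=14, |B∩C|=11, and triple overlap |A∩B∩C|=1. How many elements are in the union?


|A∪B∪C| = |A|+|B|+|C| - |A∩B|-|A∩C|-|B∩C| + |A∩B∩C|
= 55+27+73 - 8-14-11 + 1
= 155 - 33 + 1
= 123

|A ∪ B ∪ C| = 123


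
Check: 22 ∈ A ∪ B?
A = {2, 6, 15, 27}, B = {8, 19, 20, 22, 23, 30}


A = {2, 6, 15, 27}, B = {8, 19, 20, 22, 23, 30}
A ∪ B = all elements in A or B
A ∪ B = {2, 6, 8, 15, 19, 20, 22, 23, 27, 30}
Checking if 22 ∈ A ∪ B
22 is in A ∪ B → True

22 ∈ A ∪ B


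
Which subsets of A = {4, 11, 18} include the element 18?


A subset of A contains 18 iff the remaining 2 elements form any subset of A \ {18}.
Count: 2^(n-1) = 2^2 = 4
Subsets containing 18: {18}, {4, 18}, {11, 18}, {4, 11, 18}

Subsets containing 18 (4 total): {18}, {4, 18}, {11, 18}, {4, 11, 18}


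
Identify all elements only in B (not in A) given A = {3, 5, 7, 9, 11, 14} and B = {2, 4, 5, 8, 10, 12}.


A = {3, 5, 7, 9, 11, 14}
B = {2, 4, 5, 8, 10, 12}
Region: only in B (not in A)
Elements: {2, 4, 8, 10, 12}

Elements only in B (not in A): {2, 4, 8, 10, 12}


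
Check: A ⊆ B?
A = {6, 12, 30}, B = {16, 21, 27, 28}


A ⊆ B means every element of A is in B.
Elements in A not in B: {6, 12, 30}
So A ⊄ B.

No, A ⊄ B
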